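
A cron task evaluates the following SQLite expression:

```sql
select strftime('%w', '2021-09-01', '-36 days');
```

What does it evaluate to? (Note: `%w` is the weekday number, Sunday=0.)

First apply '-36 days': 2021-09-01 → 2021-07-27.
2021-07-27 is a Tuesday; with Sunday=0 that is 2.

2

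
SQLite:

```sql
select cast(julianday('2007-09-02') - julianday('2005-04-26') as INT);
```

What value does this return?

859

4 days remain in April 2005 after the 26th (30 − 26).
Full months from May 2005 through August 2007 contribute their day counts.
Then 2 days into September 2007.
Total: 4 + 31 + 30 + 31 + 31 + 30 + 31 + 30 + 31 + 31 + 28 + 31 + 30 + 31 + 30 + 31 + 31 + 30 + 31 + 30 + 31 + 31 + 28 + 31 + 30 + 31 + 30 + 31 + 31 + 2 = 859.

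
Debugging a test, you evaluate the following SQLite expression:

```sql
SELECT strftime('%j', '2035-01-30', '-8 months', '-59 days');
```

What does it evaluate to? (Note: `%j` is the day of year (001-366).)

First apply '-8 months', '-59 days': 2035-01-30 → 2034-04-01.
Day-of-year for 2034-04-01: days since 2034-01-01 inclusive = 91, zero-padded to 091.

091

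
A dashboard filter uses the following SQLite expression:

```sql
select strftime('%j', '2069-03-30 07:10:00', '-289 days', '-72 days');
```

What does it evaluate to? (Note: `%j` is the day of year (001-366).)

094

First apply '-289 days', '-72 days': 2069-03-30 07:10:00 → 2068-04-03 07:10:00.
Day-of-year for 2068-04-03: days since 2068-01-01 inclusive = 94, zero-padded to 094.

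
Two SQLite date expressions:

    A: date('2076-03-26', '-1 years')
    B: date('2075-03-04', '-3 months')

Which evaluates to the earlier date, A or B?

B

A = 2075-03-26.
B = 2074-12-04.
B is earlier.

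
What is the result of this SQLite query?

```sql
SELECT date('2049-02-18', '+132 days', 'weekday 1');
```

2049-07-05

Applying '+132 days' to 2049-02-18: counting 132 days forward gives 2049-06-30.
`weekday 1` advances to the next Monday; 2049-06-30 is a Wednesday, so it moves forward to 2049-07-05.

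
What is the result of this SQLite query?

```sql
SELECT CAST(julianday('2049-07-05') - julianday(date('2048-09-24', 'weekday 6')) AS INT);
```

282

`weekday 6` advances to the next Saturday; 2048-09-24 is a Thursday, so it moves forward to 2048-09-26.
4 days remain in September 2048 after the 26th (30 − 26).
Full months from October 2048 through June 2049 contribute their day counts.
Then 5 days into July 2049.
Total: 4 + 31 + 30 + 31 + 31 + 28 + 31 + 30 + 31 + 30 + 5 = 282.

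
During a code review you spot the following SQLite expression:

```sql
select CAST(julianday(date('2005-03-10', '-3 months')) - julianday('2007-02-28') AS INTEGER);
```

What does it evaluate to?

Adding -3 months to 2005-03-10 gives 2004-12-10.
21 days remain in December 2004 after the 10th (31 − 10).
Full months from January 2005 through January 2007 contribute their day counts.
Then 28 days into February 2007.
Total: 21 + 31 + 28 + 31 + 30 + 31 + 30 + 31 + 31 + 30 + 31 + 30 + 31 + 31 + 28 + 31 + 30 + 31 + 30 + 31 + 31 + 30 + 31 + 30 + 31 + 31 + 28 = 810.
The subtraction is earlier − later, so the result is −810 → -810.

-810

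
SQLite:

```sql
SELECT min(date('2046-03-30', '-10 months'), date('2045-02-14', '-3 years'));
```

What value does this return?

date('2046-03-30', '-10 months') → 2045-05-30.
date('2045-02-14', '-3 years') → 2042-02-14.
Earlier of the two is 2042-02-14.

2042-02-14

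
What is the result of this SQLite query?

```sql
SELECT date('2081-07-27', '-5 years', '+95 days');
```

2076-10-30

Adding -5 years to 2081-07-27 gives 2076-07-27.
Applying '+95 days' to 2076-07-27: counting 95 days forward gives 2076-10-30.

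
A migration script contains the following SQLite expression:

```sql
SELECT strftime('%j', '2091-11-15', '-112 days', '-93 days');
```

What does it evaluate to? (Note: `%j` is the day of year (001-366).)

First apply '-112 days', '-93 days': 2091-11-15 → 2091-04-24.
Day-of-year for 2091-04-24: days since 2091-01-01 inclusive = 114, zero-padded to 114.

114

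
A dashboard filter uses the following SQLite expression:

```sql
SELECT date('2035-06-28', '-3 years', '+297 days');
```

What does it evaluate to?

2033-04-21

Adding -3 years to 2035-06-28 gives 2032-06-28.
Applying '+297 days' to 2032-06-28: counting 297 days forward gives 2033-04-21.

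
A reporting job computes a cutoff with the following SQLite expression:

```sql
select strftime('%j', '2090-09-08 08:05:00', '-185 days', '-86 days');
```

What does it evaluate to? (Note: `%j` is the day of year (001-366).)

345

First apply '-185 days', '-86 days': 2090-09-08 08:05:00 → 2089-12-11 08:05:00.
Day-of-year for 2089-12-11: days since 2089-01-01 inclusive = 345, zero-padded to 345.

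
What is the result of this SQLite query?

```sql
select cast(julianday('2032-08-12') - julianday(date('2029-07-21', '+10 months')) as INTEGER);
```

Adding +10 months to 2029-07-21 gives 2030-05-21.
10 days remain in May 2030 after the 21st (31 − 21).
Full months from June 2030 through July 2032 contribute their day counts.
Then 12 days into August 2032.
Total: 10 + 30 + 31 + 31 + 30 + 31 + 30 + 31 + 31 + 28 + 31 + 30 + 31 + 30 + 31 + 31 + 30 + 31 + 30 + 31 + 31 + 29 + 31 + 30 + 31 + 30 + 31 + 12 = 814.

814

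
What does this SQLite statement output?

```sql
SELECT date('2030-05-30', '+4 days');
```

2030-06-03

May 2030 has 31 days; 1 remain after the 30th, so 2 days reach 2030-06-01.
Advancing 2 more days within June lands on 2030-06-03.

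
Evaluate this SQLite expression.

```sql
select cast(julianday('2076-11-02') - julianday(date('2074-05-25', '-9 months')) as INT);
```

1165

Adding -9 months to 2074-05-25 gives 2073-08-25.
6 days remain in August 2073 after the 25th (31 − 25).
Full months from September 2073 through October 2076 contribute their day counts.
Then 2 days into November 2076.
Total: 6 + 30 + 31 + 30 + 31 + 31 + 28 + 31 + 30 + 31 + 30 + 31 + 31 + 30 + 31 + 30 + 31 + 31 + 28 + 31 + 30 + 31 + 30 + 31 + 31 + 30 + 31 + 30 + 31 + 31 + 29 + 31 + 30 + 31 + 30 + 31 + 31 + 30 + 31 + 2 = 1165.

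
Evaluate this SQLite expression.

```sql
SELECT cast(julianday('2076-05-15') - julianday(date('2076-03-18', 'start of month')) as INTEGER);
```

75

`start of month` rewinds 2076-03-18 to 2076-03-01.
30 days remain in March 2076 after the 1st (31 − 1).
April 2076: 30 days.
Then 15 days into May 2076.
Total: 30 + 30 + 15 = 75.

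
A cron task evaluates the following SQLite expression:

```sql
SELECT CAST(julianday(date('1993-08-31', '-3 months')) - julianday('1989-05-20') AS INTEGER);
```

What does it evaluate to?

Adding -3 months to 1993-08-31 gives 1993-05-31.
11 days remain in May 1989 after the 20th (31 − 20).
Full months from June 1989 through April 1993 contribute their day counts.
Then 31 days into May 1993.
Total: 11 + 30 + 31 + 31 + 30 + 31 + 30 + 31 + 31 + 28 + 31 + 30 + 31 + 30 + 31 + 31 + 30 + 31 + 30 + 31 + 31 + 28 + 31 + 30 + 31 + 30 + 31 + 31 + 30 + 31 + 30 + 31 + 31 + 29 + 31 + 30 + 31 + 30 + 31 + 31 + 30 + 31 + 30 + 31 + 31 + 28 + 31 + 30 + 31 = 1472.

1472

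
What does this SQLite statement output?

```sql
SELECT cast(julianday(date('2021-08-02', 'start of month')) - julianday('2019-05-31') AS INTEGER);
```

`start of month` rewinds 2021-08-02 to 2021-08-01.
0 days remain in May 2019 after the 31st (31 − 31).
Full months from June 2019 through July 2021 contribute their day counts.
Then 1 day into August 2021.
Total: 0 + 30 + 31 + 31 + 30 + 31 + 30 + 31 + 31 + 29 + 31 + 30 + 31 + 30 + 31 + 31 + 30 + 31 + 30 + 31 + 31 + 28 + 31 + 30 + 31 + 30 + 31 + 1 = 793.

793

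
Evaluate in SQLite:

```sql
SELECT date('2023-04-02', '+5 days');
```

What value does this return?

Advancing 5 more days within April lands on 2023-04-07.

2023-04-07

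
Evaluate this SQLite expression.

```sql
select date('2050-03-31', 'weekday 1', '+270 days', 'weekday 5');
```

`weekday 1` advances to the next Monday; 2050-03-31 is a Thursday, so it moves forward to 2050-04-04.
Applying '+270 days' to 2050-04-04: counting 270 days forward gives 2050-12-30.
`weekday 5` advances to the next Friday; 2050-12-30 is already a Friday, so it stays at 2050-12-30.

2050-12-30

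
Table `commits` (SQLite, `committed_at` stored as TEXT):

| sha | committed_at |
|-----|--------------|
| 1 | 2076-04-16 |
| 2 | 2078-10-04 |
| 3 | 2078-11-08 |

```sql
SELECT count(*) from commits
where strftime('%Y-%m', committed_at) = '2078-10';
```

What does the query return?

1

Rows with year-month 2078-10: 2078-10-04 → 1.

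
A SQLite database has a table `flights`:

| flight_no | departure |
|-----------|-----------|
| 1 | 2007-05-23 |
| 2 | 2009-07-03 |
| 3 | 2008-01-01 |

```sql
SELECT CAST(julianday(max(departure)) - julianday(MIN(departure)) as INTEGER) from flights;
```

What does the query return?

772

MIN = 2007-05-23, MAX = 2009-07-03.
8 days remain in May 2007 after the 23rd (31 − 23).
Full months from June 2007 through June 2009 contribute their day counts.
Then 3 days into July 2009.
Total: 8 + 30 + 31 + 31 + 30 + 31 + 30 + 31 + 31 + 29 + 31 + 30 + 31 + 30 + 31 + 31 + 30 + 31 + 30 + 31 + 31 + 28 + 31 + 30 + 31 + 30 + 3 = 772.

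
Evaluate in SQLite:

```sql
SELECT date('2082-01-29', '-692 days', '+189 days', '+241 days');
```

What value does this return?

Applying '-692 days' to 2082-01-29: counting 692 days back gives 2080-03-08.
Applying '+189 days' to 2080-03-08: counting 189 days forward gives 2080-09-13.
Applying '+241 days' to 2080-09-13: counting 241 days forward gives 2081-05-12.

2081-05-12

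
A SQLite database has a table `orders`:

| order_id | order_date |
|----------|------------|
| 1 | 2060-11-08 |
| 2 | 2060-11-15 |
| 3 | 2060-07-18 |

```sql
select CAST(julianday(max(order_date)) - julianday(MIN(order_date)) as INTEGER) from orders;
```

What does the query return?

120

MIN = 2060-07-18, MAX = 2060-11-15.
13 days remain in July 2060 after the 18th (31 − 18).
August 2060: 31 days.
September 2060: 30 days.
October 2060: 31 days.
Then 15 days into November 2060.
Total: 13 + 31 + 30 + 31 + 15 = 120.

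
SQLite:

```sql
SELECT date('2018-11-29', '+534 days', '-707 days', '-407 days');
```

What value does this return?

Applying '+534 days' to 2018-11-29: counting 534 days forward gives 2020-05-16.
Applying '-707 days' to 2020-05-16: counting 707 days back gives 2018-06-09.
Applying '-407 days' to 2018-06-09: counting 407 days back gives 2017-04-28.

2017-04-28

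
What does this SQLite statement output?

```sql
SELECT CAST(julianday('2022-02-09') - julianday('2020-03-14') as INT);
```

17 days remain in March 2020 after the 14th (31 − 14).
Full months from April 2020 through January 2022 contribute their day counts.
Then 9 days into February 2022.
Total: 17 + 30 + 31 + 30 + 31 + 31 + 30 + 31 + 30 + 31 + 31 + 28 + 31 + 30 + 31 + 30 + 31 + 31 + 30 + 31 + 30 + 31 + 31 + 9 = 697.

697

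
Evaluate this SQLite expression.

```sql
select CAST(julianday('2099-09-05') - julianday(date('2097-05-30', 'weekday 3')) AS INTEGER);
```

`weekday 3` advances to the next Wednesday; 2097-05-30 is a Thursday, so it moves forward to 2097-06-05.
25 days remain in June 2097 after the 5th (30 − 5).
Full months from July 2097 through August 2099 contribute their day counts.
Then 5 days into September 2099.
Total: 25 + 31 + 31 + 30 + 31 + 30 + 31 + 31 + 28 + 31 + 30 + 31 + 30 + 31 + 31 + 30 + 31 + 30 + 31 + 31 + 28 + 31 + 30 + 31 + 30 + 31 + 31 + 5 = 822.

822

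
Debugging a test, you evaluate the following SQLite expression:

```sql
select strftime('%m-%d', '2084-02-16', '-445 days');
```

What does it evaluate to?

First apply '-445 days': 2084-02-16 → 2082-11-28.
`%m-%d` extracts the month-day: 11-28.

11-28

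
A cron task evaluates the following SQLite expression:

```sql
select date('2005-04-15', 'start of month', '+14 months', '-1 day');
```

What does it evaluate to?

2006-05-31

`start of month` rewinds 2005-04-15 to 2005-04-01.
Adding +14 months to 2005-04-01 gives 2006-06-01.
Going back 1 day from 2006-06-01 reaches 2006-05-31 (last day of May, 31 days).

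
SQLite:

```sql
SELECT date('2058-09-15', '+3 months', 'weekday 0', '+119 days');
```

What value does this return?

Adding +3 months to 2058-09-15 gives 2058-12-15.
`weekday 0` advances to the next Sunday; 2058-12-15 is already a Sunday, so it stays at 2058-12-15.
Applying '+119 days' to 2058-12-15: counting 119 days forward gives 2059-04-13.

2059-04-13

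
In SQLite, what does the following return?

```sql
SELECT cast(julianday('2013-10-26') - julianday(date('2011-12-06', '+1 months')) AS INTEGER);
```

Adding +1 month to 2011-12-06 gives 2012-01-06.
25 days remain in January 2012 after the 6th (31 − 6).
Full months from February 2012 through September 2013 contribute their day counts.
Then 26 days into October 2013.
Total: 25 + 29 + 31 + 30 + 31 + 30 + 31 + 31 + 30 + 31 + 30 + 31 + 31 + 28 + 31 + 30 + 31 + 30 + 31 + 31 + 30 + 26 = 659.

659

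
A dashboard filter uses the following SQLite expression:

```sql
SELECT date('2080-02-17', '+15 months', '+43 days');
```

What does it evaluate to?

Adding +15 months to 2080-02-17 gives 2081-05-17.
Applying '+43 days' to 2081-05-17: counting 43 days forward gives 2081-06-29.

2081-06-29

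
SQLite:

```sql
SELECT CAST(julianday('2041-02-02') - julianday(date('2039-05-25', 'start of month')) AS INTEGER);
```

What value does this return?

`start of month` rewinds 2039-05-25 to 2039-05-01.
30 days remain in May 2039 after the 1st (31 − 1).
Full months from June 2039 through January 2041 contribute their day counts.
Then 2 days into February 2041.
Total: 30 + 30 + 31 + 31 + 30 + 31 + 30 + 31 + 31 + 29 + 31 + 30 + 31 + 30 + 31 + 31 + 30 + 31 + 30 + 31 + 31 + 2 = 643.

643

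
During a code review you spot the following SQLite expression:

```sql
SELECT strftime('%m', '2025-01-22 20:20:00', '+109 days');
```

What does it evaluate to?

First apply '+109 days': 2025-01-22 20:20:00 → 2025-05-11 20:20:00.
`%m` extracts the 2-digit month (01-12): 05.

05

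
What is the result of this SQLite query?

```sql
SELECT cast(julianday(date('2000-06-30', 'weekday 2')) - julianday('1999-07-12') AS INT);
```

358

`weekday 2` advances to the next Tuesday; 2000-06-30 is a Friday, so it moves forward to 2000-07-04.
19 days remain in July 1999 after the 12th (31 − 12).
Full months from August 1999 through June 2000 contribute their day counts.
Then 4 days into July 2000.
Total: 19 + 31 + 30 + 31 + 30 + 31 + 31 + 29 + 31 + 30 + 31 + 30 + 4 = 358.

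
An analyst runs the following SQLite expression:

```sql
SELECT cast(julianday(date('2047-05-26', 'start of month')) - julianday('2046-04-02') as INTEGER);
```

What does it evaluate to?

394

`start of month` rewinds 2047-05-26 to 2047-05-01.
28 days remain in April 2046 after the 2nd (30 − 2).
Full months from May 2046 through April 2047 contribute their day counts.
Then 1 day into May 2047.
Total: 28 + 31 + 30 + 31 + 31 + 30 + 31 + 30 + 31 + 31 + 28 + 31 + 30 + 1 = 394.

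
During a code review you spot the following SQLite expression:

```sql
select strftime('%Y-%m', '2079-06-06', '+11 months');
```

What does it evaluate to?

First apply '+11 months': 2079-06-06 → 2080-05-06.
`%Y-%m` extracts the year-month: 2080-05.

2080-05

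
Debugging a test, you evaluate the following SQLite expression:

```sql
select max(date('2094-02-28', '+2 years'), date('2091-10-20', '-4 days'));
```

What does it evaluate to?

2096-02-28

date('2094-02-28', '+2 years') → 2096-02-28.
date('2091-10-20', '-4 days') → 2091-10-16.
Later of the two is 2096-02-28.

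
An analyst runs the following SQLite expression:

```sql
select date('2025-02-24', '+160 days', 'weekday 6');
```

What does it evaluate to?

2025-08-09

Applying '+160 days' to 2025-02-24: counting 160 days forward gives 2025-08-03.
`weekday 6` advances to the next Saturday; 2025-08-03 is a Sunday, so it moves forward to 2025-08-09.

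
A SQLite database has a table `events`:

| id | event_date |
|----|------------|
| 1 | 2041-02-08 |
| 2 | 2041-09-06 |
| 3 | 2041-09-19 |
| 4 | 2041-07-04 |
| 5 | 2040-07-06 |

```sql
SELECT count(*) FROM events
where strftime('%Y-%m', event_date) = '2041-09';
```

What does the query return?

2

Rows with year-month 2041-09: 2041-09-06, 2041-09-19 → 2.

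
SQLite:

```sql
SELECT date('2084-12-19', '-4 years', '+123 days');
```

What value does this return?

Adding -4 years to 2084-12-19 gives 2080-12-19.
Applying '+123 days' to 2080-12-19: counting 123 days forward gives 2081-04-21.

2081-04-21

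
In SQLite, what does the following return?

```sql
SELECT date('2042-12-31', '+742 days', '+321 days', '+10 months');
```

Applying '+742 days' to 2042-12-31: counting 742 days forward gives 2045-01-11.
Applying '+321 days' to 2045-01-11: counting 321 days forward gives 2045-11-28.
Adding +10 months to 2045-11-28 gives 2046-09-28.

2046-09-28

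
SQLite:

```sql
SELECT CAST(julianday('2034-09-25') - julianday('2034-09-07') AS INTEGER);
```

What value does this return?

Both dates are in September 2034: 25 − 7 = 18.

18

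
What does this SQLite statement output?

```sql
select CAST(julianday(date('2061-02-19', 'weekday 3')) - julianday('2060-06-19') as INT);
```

249

`weekday 3` advances to the next Wednesday; 2061-02-19 is a Saturday, so it moves forward to 2061-02-23.
11 days remain in June 2060 after the 19th (30 − 19).
Full months from July 2060 through January 2061 contribute their day counts.
Then 23 days into February 2061.
Total: 11 + 31 + 31 + 30 + 31 + 30 + 31 + 31 + 23 = 249.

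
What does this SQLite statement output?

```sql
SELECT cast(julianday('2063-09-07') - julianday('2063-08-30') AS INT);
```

8

1 day remains in August 2063 after the 30th (31 − 30).
Then 7 days into September 2063.
Total: 1 + 7 = 8.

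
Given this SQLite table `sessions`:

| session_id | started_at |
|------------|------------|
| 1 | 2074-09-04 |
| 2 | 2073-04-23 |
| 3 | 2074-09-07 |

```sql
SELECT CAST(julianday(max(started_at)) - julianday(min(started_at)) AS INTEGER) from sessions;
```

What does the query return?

502

MIN = 2073-04-23, MAX = 2074-09-07.
7 days remain in April 2073 after the 23rd (30 − 23).
Full months from May 2073 through August 2074 contribute their day counts.
Then 7 days into September 2074.
Total: 7 + 31 + 30 + 31 + 31 + 30 + 31 + 30 + 31 + 31 + 28 + 31 + 30 + 31 + 30 + 31 + 31 + 7 = 502.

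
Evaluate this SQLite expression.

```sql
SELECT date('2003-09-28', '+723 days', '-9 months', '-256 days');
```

2004-04-08

Applying '+723 days' to 2003-09-28: counting 723 days forward gives 2005-09-20.
Adding -9 months to 2005-09-20 gives 2004-12-20.
Applying '-256 days' to 2004-12-20: counting 256 days back gives 2004-04-08.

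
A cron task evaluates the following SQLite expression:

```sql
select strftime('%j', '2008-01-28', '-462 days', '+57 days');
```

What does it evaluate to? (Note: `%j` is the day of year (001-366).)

First apply '-462 days', '+57 days': 2008-01-28 → 2006-12-19.
Day-of-year for 2006-12-19: days since 2006-01-01 inclusive = 353, zero-padded to 353.

353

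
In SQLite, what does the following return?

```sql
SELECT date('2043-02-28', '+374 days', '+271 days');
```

Applying '+374 days' to 2043-02-28: counting 374 days forward gives 2044-03-08.
Applying '+271 days' to 2044-03-08: counting 271 days forward gives 2044-12-04.

2044-12-04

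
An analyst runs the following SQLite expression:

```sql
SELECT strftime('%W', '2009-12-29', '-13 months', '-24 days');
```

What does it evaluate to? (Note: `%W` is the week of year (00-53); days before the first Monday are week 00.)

First apply '-13 months', '-24 days': 2009-12-29 → 2008-11-05.
2008-11-05 is a Wednesday. SQLite's %W counts Mondays since the year started; the result is 44.

44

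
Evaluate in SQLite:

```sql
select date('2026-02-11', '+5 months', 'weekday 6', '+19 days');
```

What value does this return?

2026-07-30

Adding +5 months to 2026-02-11 gives 2026-07-11.
`weekday 6` advances to the next Saturday; 2026-07-11 is already a Saturday, so it stays at 2026-07-11.
Advancing 19 more days within July lands on 2026-07-30.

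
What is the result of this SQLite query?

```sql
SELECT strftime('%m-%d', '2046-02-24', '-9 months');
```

First apply '-9 months': 2046-02-24 → 2045-05-24.
`%m-%d` extracts the month-day: 05-24.

05-24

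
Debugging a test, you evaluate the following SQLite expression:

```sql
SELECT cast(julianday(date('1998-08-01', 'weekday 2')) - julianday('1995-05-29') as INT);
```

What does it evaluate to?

`weekday 2` advances to the next Tuesday; 1998-08-01 is a Saturday, so it moves forward to 1998-08-04.
2 days remain in May 1995 after the 29th (31 − 29).
Full months from June 1995 through July 1998 contribute their day counts.
Then 4 days into August 1998.
Total: 2 + 30 + 31 + 31 + 30 + 31 + 30 + 31 + 31 + 29 + 31 + 30 + 31 + 30 + 31 + 31 + 30 + 31 + 30 + 31 + 31 + 28 + 31 + 30 + 31 + 30 + 31 + 31 + 30 + 31 + 30 + 31 + 31 + 28 + 31 + 30 + 31 + 30 + 31 + 4 = 1163.

1163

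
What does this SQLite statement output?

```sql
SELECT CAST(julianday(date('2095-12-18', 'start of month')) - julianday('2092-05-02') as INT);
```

1308

`start of month` rewinds 2095-12-18 to 2095-12-01.
29 days remain in May 2092 after the 2nd (31 − 2).
Full months from June 2092 through November 2095 contribute their day counts.
Then 1 day into December 2095.
Total: 29 + 30 + 31 + 31 + 30 + 31 + 30 + 31 + 31 + 28 + 31 + 30 + 31 + 30 + 31 + 31 + 30 + 31 + 30 + 31 + 31 + 28 + 31 + 30 + 31 + 30 + 31 + 31 + 30 + 31 + 30 + 31 + 31 + 28 + 31 + 30 + 31 + 30 + 31 + 31 + 30 + 31 + 30 + 1 = 1308.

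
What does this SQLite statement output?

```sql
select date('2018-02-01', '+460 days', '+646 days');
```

Applying '+460 days' to 2018-02-01: counting 460 days forward gives 2019-05-07.
Applying '+646 days' to 2019-05-07: counting 646 days forward gives 2021-02-11.

2021-02-11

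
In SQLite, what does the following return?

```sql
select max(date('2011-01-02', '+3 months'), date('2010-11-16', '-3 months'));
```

2011-04-02

date('2011-01-02', '+3 months') → 2011-04-02.
date('2010-11-16', '-3 months') → 2010-08-16.
Later of the two is 2011-04-02.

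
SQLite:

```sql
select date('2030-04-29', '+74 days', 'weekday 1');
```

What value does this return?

2030-07-15

Applying '+74 days' to 2030-04-29: counting 74 days forward gives 2030-07-12.
`weekday 1` advances to the next Monday; 2030-07-12 is a Friday, so it moves forward to 2030-07-15.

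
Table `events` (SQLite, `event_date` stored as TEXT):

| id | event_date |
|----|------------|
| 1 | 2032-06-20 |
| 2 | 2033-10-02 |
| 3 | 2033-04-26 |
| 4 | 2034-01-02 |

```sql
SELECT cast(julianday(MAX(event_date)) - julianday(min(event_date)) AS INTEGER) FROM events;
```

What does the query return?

MIN = 2032-06-20, MAX = 2034-01-02.
10 days remain in June 2032 after the 20th (30 − 20).
Full months from July 2032 through December 2033 contribute their day counts.
Then 2 days into January 2034.
Total: 10 + 31 + 31 + 30 + 31 + 30 + 31 + 31 + 28 + 31 + 30 + 31 + 30 + 31 + 31 + 30 + 31 + 30 + 31 + 2 = 561.

561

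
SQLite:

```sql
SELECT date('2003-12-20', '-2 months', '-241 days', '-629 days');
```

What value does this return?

Adding -2 months to 2003-12-20 gives 2003-10-20.
Applying '-241 days' to 2003-10-20: counting 241 days back gives 2003-02-21.
Applying '-629 days' to 2003-02-21: counting 629 days back gives 2001-06-02.

2001-06-02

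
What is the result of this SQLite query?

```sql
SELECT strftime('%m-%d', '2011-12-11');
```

`%m-%d` extracts the month-day: 12-11.

12-11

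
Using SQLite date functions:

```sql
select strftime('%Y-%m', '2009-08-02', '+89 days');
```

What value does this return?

2009-10

First apply '+89 days': 2009-08-02 → 2009-10-30.
`%Y-%m` extracts the year-month: 2009-10.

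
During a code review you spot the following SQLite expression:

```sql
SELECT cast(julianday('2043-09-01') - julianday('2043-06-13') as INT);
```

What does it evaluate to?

17 days remain in June 2043 after the 13th (30 − 13).
July 2043: 31 days.
August 2043: 31 days.
Then 1 day into September 2043.
Total: 17 + 31 + 31 + 1 = 80.

80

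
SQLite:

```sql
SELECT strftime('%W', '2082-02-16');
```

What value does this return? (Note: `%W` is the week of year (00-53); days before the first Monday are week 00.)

2082-02-16 is a Monday. SQLite's %W counts Mondays since the year started; the result is 07.

07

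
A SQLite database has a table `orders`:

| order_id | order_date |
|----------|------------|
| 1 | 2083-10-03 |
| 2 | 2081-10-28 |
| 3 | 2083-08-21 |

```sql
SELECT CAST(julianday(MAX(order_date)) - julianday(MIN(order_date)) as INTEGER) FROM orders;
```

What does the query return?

MIN = 2081-10-28, MAX = 2083-10-03.
3 days remain in October 2081 after the 28th (31 − 28).
Full months from November 2081 through September 2083 contribute their day counts.
Then 3 days into October 2083.
Total: 3 + 30 + 31 + 31 + 28 + 31 + 30 + 31 + 30 + 31 + 31 + 30 + 31 + 30 + 31 + 31 + 28 + 31 + 30 + 31 + 30 + 31 + 31 + 30 + 3 = 705.

705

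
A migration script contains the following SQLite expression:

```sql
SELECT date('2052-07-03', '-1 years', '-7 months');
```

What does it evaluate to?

2050-12-03

Adding -1 year to 2052-07-03 gives 2051-07-03.
Adding -7 months to 2051-07-03 gives 2050-12-03.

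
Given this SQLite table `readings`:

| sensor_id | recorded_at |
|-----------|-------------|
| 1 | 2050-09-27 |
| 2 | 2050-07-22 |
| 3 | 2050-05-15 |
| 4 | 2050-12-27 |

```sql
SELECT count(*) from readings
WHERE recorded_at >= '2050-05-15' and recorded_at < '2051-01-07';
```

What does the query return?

4

Rows in [2050-05-15, 2051-01-07): 2050-09-27, 2050-07-22, 2050-05-15, 2050-12-27 → 4 rows.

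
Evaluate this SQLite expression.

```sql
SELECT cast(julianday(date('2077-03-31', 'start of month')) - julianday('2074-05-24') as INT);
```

`start of month` rewinds 2077-03-31 to 2077-03-01.
7 days remain in May 2074 after the 24th (31 − 24).
Full months from June 2074 through February 2077 contribute their day counts.
Then 1 day into March 2077.
Total: 7 + 30 + 31 + 31 + 30 + 31 + 30 + 31 + 31 + 28 + 31 + 30 + 31 + 30 + 31 + 31 + 30 + 31 + 30 + 31 + 31 + 29 + 31 + 30 + 31 + 30 + 31 + 31 + 30 + 31 + 30 + 31 + 31 + 28 + 1 = 1012.

1012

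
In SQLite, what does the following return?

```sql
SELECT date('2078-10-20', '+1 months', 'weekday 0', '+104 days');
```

Adding +1 month to 2078-10-20 gives 2078-11-20.
`weekday 0` advances to the next Sunday; 2078-11-20 is already a Sunday, so it stays at 2078-11-20.
Applying '+104 days' to 2078-11-20: counting 104 days forward gives 2079-03-04.

2079-03-04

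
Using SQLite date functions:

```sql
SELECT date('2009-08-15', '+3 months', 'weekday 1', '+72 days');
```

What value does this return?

Adding +3 months to 2009-08-15 gives 2009-11-15.
`weekday 1` advances to the next Monday; 2009-11-15 is a Sunday, so it moves forward to 2009-11-16.
Applying '+72 days' to 2009-11-16: counting 72 days forward gives 2010-01-27.

2010-01-27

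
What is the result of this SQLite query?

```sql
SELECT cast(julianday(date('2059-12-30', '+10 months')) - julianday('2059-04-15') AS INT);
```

564

Adding +10 months to 2059-12-30 gives 2060-10-30.
15 days remain in April 2059 after the 15th (30 − 15).
Full months from May 2059 through September 2060 contribute their day counts.
Then 30 days into October 2060.
Total: 15 + 31 + 30 + 31 + 31 + 30 + 31 + 30 + 31 + 31 + 29 + 31 + 30 + 31 + 30 + 31 + 31 + 30 + 30 = 564.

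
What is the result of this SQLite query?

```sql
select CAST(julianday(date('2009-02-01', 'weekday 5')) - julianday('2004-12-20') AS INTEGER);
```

1509

`weekday 5` advances to the next Friday; 2009-02-01 is a Sunday, so it moves forward to 2009-02-06.
11 days remain in December 2004 after the 20th (31 − 20).
Full months from January 2005 through January 2009 contribute their day counts.
Then 6 days into February 2009.
Total: 11 + 31 + 28 + 31 + 30 + 31 + 30 + 31 + 31 + 30 + 31 + 30 + 31 + 31 + 28 + 31 + 30 + 31 + 30 + 31 + 31 + 30 + 31 + 30 + 31 + 31 + 28 + 31 + 30 + 31 + 30 + 31 + 31 + 30 + 31 + 30 + 31 + 31 + 29 + 31 + 30 + 31 + 30 + 31 + 31 + 30 + 31 + 30 + 31 + 31 + 6 = 1509.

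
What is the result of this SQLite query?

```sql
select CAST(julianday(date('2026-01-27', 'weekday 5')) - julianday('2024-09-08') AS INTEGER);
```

`weekday 5` advances to the next Friday; 2026-01-27 is a Tuesday, so it moves forward to 2026-01-30.
22 days remain in September 2024 after the 8th (30 − 8).
Full months from October 2024 through December 2025 contribute their day counts.
Then 30 days into January 2026.
Total: 22 + 31 + 30 + 31 + 31 + 28 + 31 + 30 + 31 + 30 + 31 + 31 + 30 + 31 + 30 + 31 + 30 = 509.

509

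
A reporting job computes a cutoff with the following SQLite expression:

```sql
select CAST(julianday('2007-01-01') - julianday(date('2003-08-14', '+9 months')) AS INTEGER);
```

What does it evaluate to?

Adding +9 months to 2003-08-14 gives 2004-05-14.
17 days remain in May 2004 after the 14th (31 − 14).
Full months from June 2004 through December 2006 contribute their day counts.
Then 1 day into January 2007.
Total: 17 + 30 + 31 + 31 + 30 + 31 + 30 + 31 + 31 + 28 + 31 + 30 + 31 + 30 + 31 + 31 + 30 + 31 + 30 + 31 + 31 + 28 + 31 + 30 + 31 + 30 + 31 + 31 + 30 + 31 + 30 + 31 + 1 = 962.

962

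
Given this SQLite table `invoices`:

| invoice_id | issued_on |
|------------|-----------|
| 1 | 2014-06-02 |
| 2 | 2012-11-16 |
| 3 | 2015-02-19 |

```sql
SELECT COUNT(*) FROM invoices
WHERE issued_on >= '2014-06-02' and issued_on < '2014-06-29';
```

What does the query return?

1

Rows in [2014-06-02, 2014-06-29): 2014-06-02 → 1 row.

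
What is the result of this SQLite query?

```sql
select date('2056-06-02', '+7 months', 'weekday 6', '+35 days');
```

2057-02-10

Adding +7 months to 2056-06-02 gives 2057-01-02.
`weekday 6` advances to the next Saturday; 2057-01-02 is a Tuesday, so it moves forward to 2057-01-06.
January 2057 has 31 days; 25 remain after the 6th, so 26 days reach 2057-02-01.
Advancing 9 more days within February lands on 2057-02-10.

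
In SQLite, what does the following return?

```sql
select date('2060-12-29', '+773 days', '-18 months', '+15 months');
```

Applying '+773 days' to 2060-12-29: counting 773 days forward gives 2063-02-10.
Adding -18 months to 2063-02-10 gives 2061-08-10.
Adding +15 months to 2061-08-10 gives 2062-11-10.

2062-11-10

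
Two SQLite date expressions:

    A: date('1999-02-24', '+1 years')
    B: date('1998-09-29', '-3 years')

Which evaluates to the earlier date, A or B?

A = 2000-02-24.
B = 1995-09-29.
B is earlier.

B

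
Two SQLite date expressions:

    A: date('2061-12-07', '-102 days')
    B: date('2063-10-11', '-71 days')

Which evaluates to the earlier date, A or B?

A = 2061-08-27.
B = 2063-08-01.
A is earlier.

A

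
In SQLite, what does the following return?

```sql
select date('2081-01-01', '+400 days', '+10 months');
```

2082-12-05

Applying '+400 days' to 2081-01-01: counting 400 days forward gives 2082-02-05.
Adding +10 months to 2082-02-05 gives 2082-12-05.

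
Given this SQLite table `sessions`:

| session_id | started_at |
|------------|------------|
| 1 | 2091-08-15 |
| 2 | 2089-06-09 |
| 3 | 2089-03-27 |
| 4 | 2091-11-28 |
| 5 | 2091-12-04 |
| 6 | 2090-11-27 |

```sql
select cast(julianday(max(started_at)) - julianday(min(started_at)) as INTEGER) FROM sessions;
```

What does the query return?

982

MIN = 2089-03-27, MAX = 2091-12-04.
4 days remain in March 2089 after the 27th (31 − 27).
Full months from April 2089 through November 2091 contribute their day counts.
Then 4 days into December 2091.
Total: 4 + 30 + 31 + 30 + 31 + 31 + 30 + 31 + 30 + 31 + 31 + 28 + 31 + 30 + 31 + 30 + 31 + 31 + 30 + 31 + 30 + 31 + 31 + 28 + 31 + 30 + 31 + 30 + 31 + 31 + 30 + 31 + 30 + 4 = 982.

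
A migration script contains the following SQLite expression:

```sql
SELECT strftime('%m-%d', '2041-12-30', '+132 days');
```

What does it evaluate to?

05-11

First apply '+132 days': 2041-12-30 → 2042-05-11.
`%m-%d` extracts the month-day: 05-11.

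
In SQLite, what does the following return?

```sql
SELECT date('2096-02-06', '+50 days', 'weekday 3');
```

Applying '+50 days' to 2096-02-06: counting 50 days forward gives 2096-03-27.
`weekday 3` advances to the next Wednesday; 2096-03-27 is a Tuesday, so it moves forward to 2096-03-28.

2096-03-28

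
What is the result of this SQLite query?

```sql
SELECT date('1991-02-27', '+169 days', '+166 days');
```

1992-01-28

Applying '+169 days' to 1991-02-27: counting 169 days forward gives 1991-08-15.
Applying '+166 days' to 1991-08-15: counting 166 days forward gives 1992-01-28.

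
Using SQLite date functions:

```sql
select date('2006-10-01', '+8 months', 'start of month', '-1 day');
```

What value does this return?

2007-05-31

Adding +8 months to 2006-10-01 gives 2007-06-01.
`start of month` rewinds 2007-06-01 to 2007-06-01.
Going back 1 day from 2007-06-01 reaches 2007-05-31 (last day of May, 31 days).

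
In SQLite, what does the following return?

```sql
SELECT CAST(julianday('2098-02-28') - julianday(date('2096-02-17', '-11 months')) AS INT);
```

1079

Adding -11 months to 2096-02-17 gives 2095-03-17.
14 days remain in March 2095 after the 17th (31 − 17).
Full months from April 2095 through January 2098 contribute their day counts.
Then 28 days into February 2098.
Total: 14 + 30 + 31 + 30 + 31 + 31 + 30 + 31 + 30 + 31 + 31 + 29 + 31 + 30 + 31 + 30 + 31 + 31 + 30 + 31 + 30 + 31 + 31 + 28 + 31 + 30 + 31 + 30 + 31 + 31 + 30 + 31 + 30 + 31 + 31 + 28 = 1079.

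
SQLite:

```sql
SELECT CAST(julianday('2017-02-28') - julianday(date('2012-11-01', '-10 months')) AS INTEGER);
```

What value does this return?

Adding -10 months to 2012-11-01 gives 2012-01-01.
30 days remain in January 2012 after the 1st (31 − 1).
Full months from February 2012 through January 2017 contribute their day counts.
Then 28 days into February 2017.
Total: 30 + 29 + 31 + 30 + 31 + 30 + 31 + 31 + 30 + 31 + 30 + 31 + 31 + 28 + 31 + 30 + 31 + 30 + 31 + 31 + 30 + 31 + 30 + 31 + 31 + 28 + 31 + 30 + 31 + 30 + 31 + 31 + 30 + 31 + 30 + 31 + 31 + 28 + 31 + 30 + 31 + 30 + 31 + 31 + 30 + 31 + 30 + 31 + 31 + 29 + 31 + 30 + 31 + 30 + 31 + 31 + 30 + 31 + 30 + 31 + 31 + 28 = 1885.

1885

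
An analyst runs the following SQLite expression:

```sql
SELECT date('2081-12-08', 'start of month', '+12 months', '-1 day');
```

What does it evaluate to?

`start of month` rewinds 2081-12-08 to 2081-12-01.
Adding +12 months to 2081-12-01 gives 2082-12-01.
Going back 1 day from 2082-12-01 reaches 2082-11-30 (last day of November, 30 days).

2082-11-30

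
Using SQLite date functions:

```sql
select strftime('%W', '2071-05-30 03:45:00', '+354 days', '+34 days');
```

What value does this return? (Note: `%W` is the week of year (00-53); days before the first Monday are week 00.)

First apply '+354 days', '+34 days': 2071-05-30 03:45:00 → 2072-06-21 03:45:00.
2072-06-21 is a Tuesday. SQLite's %W counts Mondays since the year started; the result is 25.

25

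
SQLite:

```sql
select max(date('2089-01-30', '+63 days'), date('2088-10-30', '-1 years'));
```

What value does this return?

date('2089-01-30', '+63 days') → 2089-04-03.
date('2088-10-30', '-1 years') → 2087-10-30.
Later of the two is 2089-04-03.

2089-04-03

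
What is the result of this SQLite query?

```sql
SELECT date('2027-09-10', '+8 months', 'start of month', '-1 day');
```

Adding +8 months to 2027-09-10 gives 2028-05-10.
`start of month` rewinds 2028-05-10 to 2028-05-01.
Going back 1 day from 2028-05-01 reaches 2028-04-30 (last day of April, 30 days).

2028-04-30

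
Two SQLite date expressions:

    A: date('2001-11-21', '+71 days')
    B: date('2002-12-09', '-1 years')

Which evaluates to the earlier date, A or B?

A = 2002-01-31.
B = 2001-12-09.
B is earlier.

B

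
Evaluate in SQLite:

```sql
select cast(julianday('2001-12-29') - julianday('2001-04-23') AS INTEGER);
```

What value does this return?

7 days remain in April 2001 after the 23rd (30 − 23).
Full months from May 2001 through November 2001 contribute their day counts.
Then 29 days into December 2001.
Total: 7 + 31 + 30 + 31 + 31 + 30 + 31 + 30 + 29 = 250.

250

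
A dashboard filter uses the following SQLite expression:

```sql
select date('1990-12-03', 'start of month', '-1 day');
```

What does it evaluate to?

`start of month` rewinds 1990-12-03 to 1990-12-01.
Going back 1 day from 1990-12-01 reaches 1990-11-30 (last day of November, 30 days).

1990-11-30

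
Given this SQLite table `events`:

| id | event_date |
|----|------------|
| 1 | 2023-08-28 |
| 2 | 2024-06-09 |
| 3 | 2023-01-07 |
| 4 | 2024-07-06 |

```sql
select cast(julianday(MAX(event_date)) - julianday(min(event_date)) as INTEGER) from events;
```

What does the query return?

546

MIN = 2023-01-07, MAX = 2024-07-06.
24 days remain in January 2023 after the 7th (31 − 7).
Full months from February 2023 through June 2024 contribute their day counts.
Then 6 days into July 2024.
Total: 24 + 28 + 31 + 30 + 31 + 30 + 31 + 31 + 30 + 31 + 30 + 31 + 31 + 29 + 31 + 30 + 31 + 30 + 6 = 546.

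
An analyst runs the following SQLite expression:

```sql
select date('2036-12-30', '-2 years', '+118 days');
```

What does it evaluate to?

2035-04-27

Adding -2 years to 2036-12-30 gives 2034-12-30.
Applying '+118 days' to 2034-12-30: counting 118 days forward gives 2035-04-27.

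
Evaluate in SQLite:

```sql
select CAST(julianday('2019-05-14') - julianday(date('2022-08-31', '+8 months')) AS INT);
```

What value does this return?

-1448

Adding +8 months to 2022-08-31 targets 2023-04-31. April 2023 has only 30 days, so SQLite normalizes the 1-day overflow forward to 2023-05-01.
17 days remain in May 2019 after the 14th (31 − 14).
Full months from June 2019 through April 2023 contribute their day counts.
Then 1 day into May 2023.
Total: 17 + 30 + 31 + 31 + 30 + 31 + 30 + 31 + 31 + 29 + 31 + 30 + 31 + 30 + 31 + 31 + 30 + 31 + 30 + 31 + 31 + 28 + 31 + 30 + 31 + 30 + 31 + 31 + 30 + 31 + 30 + 31 + 31 + 28 + 31 + 30 + 31 + 30 + 31 + 31 + 30 + 31 + 30 + 31 + 31 + 28 + 31 + 30 + 1 = 1448.
The subtraction is earlier − later, so the result is −1448 → -1448.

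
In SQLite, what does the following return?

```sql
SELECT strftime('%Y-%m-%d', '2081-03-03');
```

`%Y-%m-%d` extracts the ISO date: 2081-03-03.

2081-03-03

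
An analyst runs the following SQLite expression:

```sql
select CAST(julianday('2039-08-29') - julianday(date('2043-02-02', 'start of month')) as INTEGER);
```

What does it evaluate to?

-1252

`start of month` rewinds 2043-02-02 to 2043-02-01.
2 days remain in August 2039 after the 29th (31 − 29).
Full months from September 2039 through January 2043 contribute their day counts.
Then 1 day into February 2043.
Total: 2 + 30 + 31 + 30 + 31 + 31 + 29 + 31 + 30 + 31 + 30 + 31 + 31 + 30 + 31 + 30 + 31 + 31 + 28 + 31 + 30 + 31 + 30 + 31 + 31 + 30 + 31 + 30 + 31 + 31 + 28 + 31 + 30 + 31 + 30 + 31 + 31 + 30 + 31 + 30 + 31 + 31 + 1 = 1252.
The subtraction is earlier − later, so the result is −1252 → -1252.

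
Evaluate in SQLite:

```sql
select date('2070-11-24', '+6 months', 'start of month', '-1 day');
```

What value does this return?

2071-04-30

Adding +6 months to 2070-11-24 gives 2071-05-24.
`start of month` rewinds 2071-05-24 to 2071-05-01.
Going back 1 day from 2071-05-01 reaches 2071-04-30 (last day of April, 30 days).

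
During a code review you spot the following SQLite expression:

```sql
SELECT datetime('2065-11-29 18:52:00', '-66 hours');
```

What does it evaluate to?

-66 hours from 2065-11-29 18:52:00 is 2065-11-27 00:52:00 (crosses midnight).

2065-11-27 00:52:00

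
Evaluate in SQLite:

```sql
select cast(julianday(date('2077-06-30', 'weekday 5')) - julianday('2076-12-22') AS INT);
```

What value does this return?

`weekday 5` advances to the next Friday; 2077-06-30 is a Wednesday, so it moves forward to 2077-07-02.
9 days remain in December 2076 after the 22nd (31 − 22).
Full months from January 2077 through June 2077 contribute their day counts.
Then 2 days into July 2077.
Total: 9 + 31 + 28 + 31 + 30 + 31 + 30 + 2 = 192.

192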